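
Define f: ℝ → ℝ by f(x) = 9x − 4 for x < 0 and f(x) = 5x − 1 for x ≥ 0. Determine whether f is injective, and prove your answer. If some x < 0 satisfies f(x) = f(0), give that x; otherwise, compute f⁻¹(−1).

0

Both pieces are strictly increasing (slopes 9 and 5), so each is injective on its own interval.
The left piece maps (−∞, 0) onto (−∞, −4); the right piece maps [0, ∞) onto [−1, ∞).
These images are disjoint, so no value is attained by both pieces. So f is injective.
Because the two images are disjoint, no x < 0 has f(x) = f(0), so we compute f⁻¹(−1): −1 lies in [−1, ∞), so solve 5x − 1 = −1: x = (−1 + 1)/5 = 0.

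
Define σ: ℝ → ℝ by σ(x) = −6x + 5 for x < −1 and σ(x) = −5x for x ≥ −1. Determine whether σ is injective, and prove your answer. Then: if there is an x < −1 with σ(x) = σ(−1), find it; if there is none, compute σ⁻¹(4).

-4/5

Both pieces are strictly decreasing (slopes −6 and −5), so each is injective on its own interval.
The left piece maps (−∞, −1) onto (11, ∞); the right piece maps [−1, ∞) onto (−∞, 5].
These images are disjoint, so no value is attained by both pieces. Hence σ is injective.
Because the two images are disjoint, no x < −1 has σ(x) = σ(−1), so we compute σ⁻¹(4): 4 lies in (−∞, 5], so solve −5x = 4: x = (4 − 0)/(−5) = −4/5.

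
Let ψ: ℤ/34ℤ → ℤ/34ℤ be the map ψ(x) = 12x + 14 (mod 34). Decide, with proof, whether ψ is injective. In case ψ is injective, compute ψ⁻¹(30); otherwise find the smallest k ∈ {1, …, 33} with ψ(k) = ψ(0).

Recall that ψ is injective if ψ(u) = ψ(v) implies u = v.
We have gcd(12, 34) = 2 > 1. Taking u = 0 and v = 17: ψ(0) = 14 and ψ(17) = 12·17 + 14 = 218 ≡ 14 (mod 34).
So ψ(0) = ψ(17) while 0 ≠ 17, therefore ψ is not injective.
Since ψ is not injective, we find the least positive k with ψ(k) = ψ(0): this means 12k ≡ 0 (mod 34), i.e. 34 ∣ 12k. Since gcd(12, 34) = 2, dividing through by 2 this holds exactly when 17 ∣ 6k, and as gcd(6, 17) = 1, exactly when 17 ∣ k.
The smallest positive such k is 17.

17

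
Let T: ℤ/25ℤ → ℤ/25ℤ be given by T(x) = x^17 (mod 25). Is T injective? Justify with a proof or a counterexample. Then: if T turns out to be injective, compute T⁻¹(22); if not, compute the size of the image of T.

T(0) = 0^17 = 0.
T(5): Repeated squaring mod 25: 5^1 ≡ 5, 5^2 ≡ 5² = 25 ≡ 0, 5^4 ≡ 0² = 0, 5^8 ≡ 0² = 0, 5^16 ≡ 0² = 0. Since 17 = 16 + 1, 5^17 ≡ 0·5: 0·5 = 0. So 5^17 ≡ 0 (mod 25).
So T(0) = T(5) = 0 while 0 ≠ 5, so T is not injective.
Since T is not injective, we determine |image(T)|. Computing x^17 mod 25 for each x (by repeated squaring, reducing mod 25 at every step), the values T(0), T(1), …, T(24) are: 0, 1, 22, 13, 9, 0, 11, 7, 23, 19, 0, 21, 17, 8, 4, 0, 6, 2, 18, 14, 0, 16, 12, 3, 24.
The distinct values are {0, 1, 2, 3, 4, 6, 7, 8, 9, 11, 12, 13, 14, 16, 17, 18, 19, 21, 22, 23, 24}; there are 21 of them.

21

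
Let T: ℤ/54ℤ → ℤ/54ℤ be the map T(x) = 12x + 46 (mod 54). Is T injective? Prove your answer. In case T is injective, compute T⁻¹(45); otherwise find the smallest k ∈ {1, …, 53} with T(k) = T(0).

By definition, T is injective if T(x_1) = T(x_2) implies x_1 = x_2.
We have gcd(12, 54) = 6 > 1. Taking x_1 = 0 and x_2 = 9: T(0) = 46 and T(9) = 12·9 + 46 = 154 ≡ 46 (mod 54).
So T(0) = T(9) while 0 ≠ 9, hence T is not injective.
Since T is not injective, we find the least positive k with T(k) = T(0): this means 12k ≡ 0 (mod 54), i.e. 54 ∣ 12k. Since gcd(12, 54) = 6, dividing through by 6 this holds exactly when 9 ∣ 2k, and as gcd(2, 9) = 1, exactly when 9 ∣ k.
The smallest positive such k is 9.

9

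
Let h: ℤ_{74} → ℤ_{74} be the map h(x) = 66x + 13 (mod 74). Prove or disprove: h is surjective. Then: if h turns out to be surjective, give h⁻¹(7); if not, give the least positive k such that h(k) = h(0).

Since gcd(66, 74) = 2, we have 66x ≡ 0 (mod 2) for all x, so h(x) ≡ 1 (mod 2).
But 0 ≢ 1 (mod 2), so 0 ∈ ℤ_{74} has no preimage. So h is not surjective.
Since h is not surjective, we find the least positive k with h(k) = h(0): this means 66k ≡ 0 (mod 74), i.e. 74 ∣ 66k. Since gcd(66, 74) = 2, dividing through by 2 this holds exactly when 37 ∣ 33k, and as gcd(33, 37) = 1, exactly when 37 ∣ k.
The smallest positive such k is 37.

37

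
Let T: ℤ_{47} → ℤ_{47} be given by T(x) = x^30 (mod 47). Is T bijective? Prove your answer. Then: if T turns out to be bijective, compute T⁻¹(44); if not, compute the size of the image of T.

24

T(23): Repeated squaring mod 47: 23^1 ≡ 23, 23^2 ≡ 23² = 529 ≡ 12, 23^4 ≡ 12² = 144 ≡ 3, 23^8 ≡ 3² = 9, 23^16 ≡ 9² = 81 ≡ 34. Since 30 = 16 + 8 + 4 + 2, 23^30 ≡ 34·9·3·12: 34·9 = 306 ≡ 24, then 24·3 = 72 ≡ 25, then 25·12 = 300 ≡ 18. So 23^30 ≡ 18 (mod 47).
T(24): Repeated squaring mod 47: 24^1 ≡ 24, 24^2 ≡ 24² = 576 ≡ 12, 24^4 ≡ 12² = 144 ≡ 3, 24^8 ≡ 3² = 9, 24^16 ≡ 9² = 81 ≡ 34. Since 30 = 16 + 8 + 4 + 2, 24^30 ≡ 34·9·3·12: 34·9 = 306 ≡ 24, then 24·3 = 72 ≡ 25, then 25·12 = 300 ≡ 18. So 24^30 ≡ 18 (mod 47).
So T(23) = T(24) = 18 while 23 ≠ 24, therefore T is not injective, hence not bijective.
Since T is not bijective, we determine |image(T)|. Computing x^30 mod 47 for each x (by repeated squaring, reducing mod 47 at every step), the values T(0), T(1), …, T(46) are: 0, 1, 34, 25, 28, 36, 4, 9, 12, 14, 2, 16, 42, 8, 24, 7, 32, 3, 6, 17, 21, 37, 27, 18, 18, 27, 37, 21, 17, 6, 3, 32, 7, 24, 8, 42, 16, 2, 14, 12, 9, 4, 36, 28, 25, 34, 1.
The distinct values are {0, 1, 2, 3, 4, 6, 7, 8, 9, 12, 14, 16, 17, 18, 21, 24, 25, 27, 28, 32, 34, 36, 37, 42}; there are 24 of them.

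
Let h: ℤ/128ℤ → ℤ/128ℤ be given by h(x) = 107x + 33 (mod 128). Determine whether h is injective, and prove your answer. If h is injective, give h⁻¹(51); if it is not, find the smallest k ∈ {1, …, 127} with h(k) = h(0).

If h(s) = h(t), then 107s ≡ 107t (mod 128). Because gcd(107, 128) = 1, we may cancel 107 to get s ≡ t (mod 128).
Hence h is injective.
We now compute 107⁻¹ mod 128 explicitly. Euclid's algorithm: 128 = 1·107 + 21, 107 = 5·21 + 2, 21 = 10·2 + 1; back-substituting gives 1 = 67·107 − 56·128, so 107⁻¹ ≡ 67 (mod 128).
Since h is injective, we find h⁻¹(51): we need 107x ≡ 51 − 33 ≡ 18 (mod 128). Using 107⁻¹ = 67: x ≡ 67·18 = 1206 = 9·128 + 54, so x = 54.
Check: h(54) = 107·54 + 33 = 5811 = 45·128 + 51 ≡ 51 (mod 128).

54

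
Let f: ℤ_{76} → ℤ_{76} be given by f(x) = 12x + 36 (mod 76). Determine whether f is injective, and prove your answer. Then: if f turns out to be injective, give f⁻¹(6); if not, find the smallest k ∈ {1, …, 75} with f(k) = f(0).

19

Recall: injectivity means: for all s, t in the domain, f(s) = f(t) implies s = t.
We have gcd(12, 76) = 4 > 1. Taking s = 0 and t = 19: f(0) = 36 and f(19) = 12·19 + 36 = 264 ≡ 36 (mod 76).
So f(0) = f(19) while 0 ≠ 19, hence f is not injective.
Since f is not injective, we find the least positive k with f(k) = f(0): this means 12k ≡ 0 (mod 76), i.e. 76 ∣ 12k. Since gcd(12, 76) = 4, dividing through by 4 this holds exactly when 19 ∣ 3k, and as gcd(3, 19) = 1, exactly when 19 ∣ k.
The smallest positive such k is 19.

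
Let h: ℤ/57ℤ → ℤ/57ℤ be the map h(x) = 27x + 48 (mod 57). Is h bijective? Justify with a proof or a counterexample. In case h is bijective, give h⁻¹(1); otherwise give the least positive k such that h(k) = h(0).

19

We have gcd(27, 57) = 3 > 1. Taking a = 0 and b = 19: h(0) = 48 and h(19) = 27·19 + 48 = 561 ≡ 48 (mod 57).
So h(0) = h(19) while 0 ≠ 19, so h is not injective, hence not bijective.
Since h is not bijective, we find the least positive k with h(k) = h(0): this means 27k ≡ 0 (mod 57), i.e. 57 ∣ 27k. Since gcd(27, 57) = 3, dividing through by 3 this holds exactly when 19 ∣ 9k, and as gcd(9, 19) = 1, exactly when 19 ∣ k.
The smallest positive such k is 19.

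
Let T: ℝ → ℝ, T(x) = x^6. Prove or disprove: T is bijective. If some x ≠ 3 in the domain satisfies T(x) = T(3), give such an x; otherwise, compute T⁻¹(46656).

T(3) = 729 = (−3)^6 = T(−3) (since 6 is even), with 3 ≠ −3. So T is not injective, hence not bijective.
For the follow-up, such an x exists: taking x = −3 ∈ ℝ gives T(−3) = 729 = T(3) with −3 ≠ 3.

-3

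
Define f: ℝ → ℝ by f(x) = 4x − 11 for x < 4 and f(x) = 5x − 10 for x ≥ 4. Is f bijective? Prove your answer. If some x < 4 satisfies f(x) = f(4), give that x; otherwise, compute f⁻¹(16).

Both pieces are strictly increasing (slopes 4 and 5), so each is injective on its own interval.
The left piece maps (−∞, 4) onto (−∞, 5); the right piece maps [4, ∞) onto [10, ∞).
The images leave a gap (5 has no preimage), so f is not surjective, hence not bijective.
Because the two images are disjoint, no x < 4 has f(x) = f(4), so we compute f⁻¹(16): 16 lies in [10, ∞), so solve 5x − 10 = 16: x = (16 + 10)/5 = 26/5.

26/5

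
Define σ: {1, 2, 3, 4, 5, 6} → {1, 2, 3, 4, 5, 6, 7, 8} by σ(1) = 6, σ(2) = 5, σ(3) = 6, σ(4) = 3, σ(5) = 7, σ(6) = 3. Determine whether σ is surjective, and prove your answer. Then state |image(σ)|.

No element maps to 1, so σ is not surjective.
The image of σ is {3, 5, 6, 7}, which has 4 elements.

4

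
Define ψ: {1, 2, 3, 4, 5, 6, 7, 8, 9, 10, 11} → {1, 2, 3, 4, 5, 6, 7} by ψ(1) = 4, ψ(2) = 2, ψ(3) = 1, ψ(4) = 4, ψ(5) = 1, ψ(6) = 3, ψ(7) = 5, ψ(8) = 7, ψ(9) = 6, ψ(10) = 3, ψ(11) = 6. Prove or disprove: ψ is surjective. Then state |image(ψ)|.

7

Every element of the codomain has a preimage: 1 = ψ(3), 2 = ψ(2), 3 = ψ(6), 4 = ψ(1), 5 = ψ(7), 6 = ψ(9), 7 = ψ(8).
Hence ψ is surjective.
The image of ψ is {1, 2, 3, 4, 5, 6, 7}, which has 7 elements.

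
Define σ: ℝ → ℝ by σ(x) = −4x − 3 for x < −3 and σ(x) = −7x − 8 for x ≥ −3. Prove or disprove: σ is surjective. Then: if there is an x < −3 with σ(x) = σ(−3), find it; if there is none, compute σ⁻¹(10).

-4

Both pieces are strictly decreasing (slopes −4 and −7), so each is injective on its own interval.
The left piece maps (−∞, −3) onto (9, ∞); the right piece maps [−3, ∞) onto (−∞, 13].
The union (9, ∞) ∪ (−∞, 13] covers ℝ, so σ is surjective.
For the follow-up: the images overlap, so an x < −3 with σ(x) = σ(−3) exists. σ(−3) = 13; solving −4x − 3 = 13 for x < −3 gives x = (13 + 3)/(−4) = −4.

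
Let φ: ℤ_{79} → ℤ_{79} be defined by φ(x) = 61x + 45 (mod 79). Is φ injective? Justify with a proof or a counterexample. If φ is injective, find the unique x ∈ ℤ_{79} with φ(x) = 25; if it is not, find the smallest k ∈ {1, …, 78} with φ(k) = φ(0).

45

If φ(s) = φ(t), then 61s ≡ 61t (mod 79). Because gcd(61, 79) = 1, we may cancel 61 to get s ≡ t (mod 79).
Hence φ is injective.
We now compute 61⁻¹ mod 79 explicitly. Euclid's algorithm: 79 = 1·61 + 18, 61 = 3·18 + 7, 18 = 2·7 + 4, 7 = 1·4 + 3, 4 = 1·3 + 1; back-substituting gives 1 = 57·61 − 44·79, so 61⁻¹ ≡ 57 (mod 79).
Since φ is injective, we compute φ⁻¹(25): solve 61x + 45 ≡ 25 (mod 79), i.e. 61x ≡ 59 (mod 79).
Multiplying by 61⁻¹ = 57 gives x ≡ 57·59 = 3363 = 42·79 + 45 ≡ 45 (mod 79).
Check: φ(45) = 61·45 + 45 = 2790 = 35·79 + 25 ≡ 25 (mod 79).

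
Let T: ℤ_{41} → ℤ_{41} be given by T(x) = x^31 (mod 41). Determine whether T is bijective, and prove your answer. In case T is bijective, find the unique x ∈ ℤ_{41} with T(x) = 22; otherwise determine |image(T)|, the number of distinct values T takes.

Since 41 is prime, the nonzero elements of ℤ_{41} form a cyclic group of order 40.
As gcd(31, 40) = 1, raising to the 31st power is a bijection on this group: if a^31 ≡ b^31 then (ab^{−1})^31 = 1, and the only element of order dividing gcd(31, 40) = 1 is 1, so a = b.
With T(0) = 0 this makes T injective on all of ℤ_{41}, hence bijective (finite equal-size domain and codomain). In particular T is bijective.
Since T is bijective, we find the preimage of 22. The inverse of x ↦ x^31 on (ℤ_{41})^× is x ↦ x^31, because 31·31 = 961 = 24·40 + 1 ≡ 1 (mod 40) and x^{40} = 1 for x ≠ 0 (Fermat). So T⁻¹(22) = 22^31 mod 41.
Repeated squaring mod 41: 22^1 ≡ 22, 22^2 ≡ 22² = 484 ≡ 33, 22^4 ≡ 33² = 1089 ≡ 23, 22^8 ≡ 23² = 529 ≡ 37, 22^16 ≡ 37² = 1369 ≡ 16. Since 31 = 16 + 8 + 4 + 2 + 1, 22^31 ≡ 16·37·23·33·22: 16·37 = 592 ≡ 18, then 18·23 = 414 ≡ 4, then 4·33 = 132 ≡ 9, then 9·22 = 198 ≡ 34. So 22^31 ≡ 34 (mod 41).
Hence T⁻¹(22) = 34.

34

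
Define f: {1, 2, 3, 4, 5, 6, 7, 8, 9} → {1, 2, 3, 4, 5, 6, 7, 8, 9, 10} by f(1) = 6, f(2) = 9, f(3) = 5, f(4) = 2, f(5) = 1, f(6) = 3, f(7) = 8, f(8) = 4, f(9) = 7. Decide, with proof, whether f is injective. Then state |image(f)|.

The values f(1), …, f(9) are 6, 9, 5, 2, 1, 3, 8, 4, 7 — all distinct.
So f(a) = f(b) only when a = b, and f is injective.
The image of f is {1, 2, 3, 4, 5, 6, 7, 8, 9}, which has 9 elements.

9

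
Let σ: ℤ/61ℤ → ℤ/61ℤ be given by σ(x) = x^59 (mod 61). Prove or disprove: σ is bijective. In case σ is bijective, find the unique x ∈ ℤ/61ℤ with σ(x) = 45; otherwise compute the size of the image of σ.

Since 61 is prime, the nonzero elements of ℤ/61ℤ form a cyclic group of order 60.
As gcd(59, 60) = 1, raising to the 59th power is a bijection on this group: if s^59 ≡ t^59 then (st^{−1})^59 = 1, and the only element of order dividing gcd(59, 60) = 1 is 1, so s = t.
With σ(0) = 0 this makes σ injective on all of ℤ/61ℤ, hence bijective (finite equal-size domain and codomain). In particular σ is bijective.
Since σ is bijective, we find the preimage of 45. The inverse of x ↦ x^59 on (ℤ/61ℤ)^× is x ↦ x^59, because 59·59 = 3481 = 58·60 + 1 ≡ 1 (mod 60) and x^{60} = 1 for x ≠ 0 (Fermat). So σ⁻¹(45) = 45^59 mod 61.
Repeated squaring mod 61: 45^1 ≡ 45, 45^2 ≡ 45² = 2025 ≡ 12, 45^4 ≡ 12² = 144 ≡ 22, 45^8 ≡ 22² = 484 ≡ 57, 45^16 ≡ 57² = 3249 ≡ 16, 45^32 ≡ 16² = 256 ≡ 12. Since 59 = 32 + 16 + 8 + 2 + 1, 45^59 ≡ 12·16·57·12·45: 12·16 = 192 ≡ 9, then 9·57 = 513 ≡ 25, then 25·12 = 300 ≡ 56, then 56·45 = 2520 ≡ 19. So 45^59 ≡ 19 (mod 61).
Hence σ⁻¹(45) = 19.

19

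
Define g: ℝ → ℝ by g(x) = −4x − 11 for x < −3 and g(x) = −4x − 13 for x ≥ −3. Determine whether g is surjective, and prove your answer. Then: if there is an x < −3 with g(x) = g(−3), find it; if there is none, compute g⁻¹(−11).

-1/2

Both pieces are strictly decreasing (slopes −4 and −4), so each is injective on its own interval.
The left piece maps (−∞, −3) onto (1, ∞); the right piece maps [−3, ∞) onto (−∞, −1].
The union (1, ∞) ∪ (−∞, −1] omits the interval between 1 and −1; in particular 1 has no preimage. So g is not surjective.
Because the two images are disjoint, no x < −3 has g(x) = g(−3), so we compute g⁻¹(−11): −11 lies in (−∞, −1], so solve −4x − 13 = −11: x = (−11 + 13)/(−4) = −1/2.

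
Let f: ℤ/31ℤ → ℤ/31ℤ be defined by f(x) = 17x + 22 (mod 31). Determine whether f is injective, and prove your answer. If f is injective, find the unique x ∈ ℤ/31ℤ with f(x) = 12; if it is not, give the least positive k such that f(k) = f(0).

Recall that f is injective if f(s) = f(t) implies s = t.
If f(s) = f(t), then 17s ≡ 17t (mod 31). Because gcd(17, 31) = 1, we may cancel 17 to get s ≡ t (mod 31).
So f is injective.
We now compute 17⁻¹ mod 31 explicitly. Euclid's algorithm: 31 = 1·17 + 14, 17 = 1·14 + 3, 14 = 4·3 + 2, 3 = 1·2 + 1; back-substituting gives 1 = 11·17 − 6·31, so 17⁻¹ ≡ 11 (mod 31).
Since f is injective, we find f⁻¹(12): we need 17x ≡ 12 − 22 ≡ 21 (mod 31). Using 17⁻¹ = 11: x ≡ 11·21 = 231 = 7·31 + 14, so x = 14.
Check: f(14) = 17·14 + 22 = 260 = 8·31 + 12 ≡ 12 (mod 31).

14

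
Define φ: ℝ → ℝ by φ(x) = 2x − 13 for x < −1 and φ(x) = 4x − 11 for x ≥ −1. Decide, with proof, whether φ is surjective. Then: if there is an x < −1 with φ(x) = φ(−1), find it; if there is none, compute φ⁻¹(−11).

Both pieces are strictly increasing (slopes 2 and 4), so each is injective on its own interval.
The left piece maps (−∞, −1) onto (−∞, −15); the right piece maps [−1, ∞) onto [−15, ∞).
These images together cover ℝ, so φ is surjective.
Because the two images are disjoint, no x < −1 has φ(x) = φ(−1), so we compute φ⁻¹(−11): −11 lies in [−15, ∞), so solve 4x − 11 = −11: x = (−11 + 11)/4 = 0.

0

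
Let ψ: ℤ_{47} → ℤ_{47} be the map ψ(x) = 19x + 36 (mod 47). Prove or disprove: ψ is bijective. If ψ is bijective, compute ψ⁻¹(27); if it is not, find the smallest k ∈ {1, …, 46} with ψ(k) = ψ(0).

Recall that ψ is injective if ψ(a) = ψ(b) implies a = b.
Suppose ψ(a) = ψ(b) in ℤ_{47}. Then 19a + 36 ≡ 19b + 36 (mod 47), so 19(a − b) ≡ 0 (mod 47).
Since gcd(19, 47) = 1, 19 is invertible modulo 47, hence a − b ≡ 0 (mod 47), i.e. a = b.
We now compute 19⁻¹ mod 47 explicitly. Euclid's algorithm: 47 = 2·19 + 9, 19 = 2·9 + 1; back-substituting gives 1 = 5·19 − 2·47, so 19⁻¹ ≡ 5 (mod 47).
Then y ↦ 5(y − 36) is a two-sided inverse to ψ, so every y ∈ ℤ_{47} has a preimage.
So ψ is bijective.
Since ψ is bijective, we compute ψ⁻¹(27): solve 19x + 36 ≡ 27 (mod 47), i.e. 19x ≡ 38 (mod 47).
Multiplying by 19⁻¹ = 5 gives x ≡ 5·38 = 190 = 4·47 + 2 ≡ 2 (mod 47).
Check: ψ(2) = 19·2 + 36 = 74 = 1·47 + 27 ≡ 27 (mod 47).

2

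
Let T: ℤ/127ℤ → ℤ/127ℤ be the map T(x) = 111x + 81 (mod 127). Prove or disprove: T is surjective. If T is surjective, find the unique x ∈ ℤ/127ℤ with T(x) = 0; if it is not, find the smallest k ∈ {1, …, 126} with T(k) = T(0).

Recall: T is surjective if every y in the codomain equals T(x) for some x in the domain.
Since gcd(111, 127) = 1, 111 is invertible modulo 127. Euclid's algorithm: 127 = 1·111 + 16, 111 = 6·16 + 15, 16 = 1·15 + 1; back-substituting gives 1 = 119·111 − 104·127, so 111⁻¹ ≡ 119 (mod 127).
For any y ∈ ℤ/127ℤ, x = 119(y − 81) mod 127 satisfies T(x) = 111·119(y − 81) + 81 ≡ y (since 111·119 ≡ 1 mod 127). So every y has a preimage.
Hence T is surjective.
Since T is surjective, we compute T⁻¹(0): solve 111x + 81 ≡ 0 (mod 127), i.e. 111x ≡ 46 (mod 127).
Multiplying by 111⁻¹ = 119 gives x ≡ 119·46 = 5474 = 43·127 + 13 ≡ 13 (mod 127).
Check: T(13) = 111·13 + 81 = 1524 = 12·127 + 0 ≡ 0 (mod 127).

13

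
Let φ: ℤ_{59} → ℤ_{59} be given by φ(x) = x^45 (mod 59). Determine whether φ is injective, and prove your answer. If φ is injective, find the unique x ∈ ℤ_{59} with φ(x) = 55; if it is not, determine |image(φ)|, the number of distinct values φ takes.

Since 59 is prime, the nonzero elements of ℤ_{59} form a cyclic group of order 58.
As gcd(45, 58) = 1, raising to the 45th power is a bijection on this group: if x_1^45 ≡ x_2^45 then (x_1x_2^{−1})^45 = 1, and the only element of order dividing gcd(45, 58) = 1 is 1, so x_1 = x_2.
With φ(0) = 0 this makes φ injective on all of ℤ_{59}, hence bijective (finite equal-size domain and codomain). In particular φ is injective.
Since φ is injective, we find the preimage of 55. The inverse of x ↦ x^45 on (ℤ_{59})^× is x ↦ x^49, because 45·49 = 2205 = 38·58 + 1 ≡ 1 (mod 58) and x^{58} = 1 for x ≠ 0 (Fermat). So φ⁻¹(55) = 55^49 mod 59.
Repeated squaring mod 59: 55^1 ≡ 55, 55^2 ≡ 55² = 3025 ≡ 16, 55^4 ≡ 16² = 256 ≡ 20, 55^8 ≡ 20² = 400 ≡ 46, 55^16 ≡ 46² = 2116 ≡ 51, 55^32 ≡ 51² = 2601 ≡ 5. Since 49 = 32 + 16 + 1, 55^49 ≡ 5·51·55: 5·51 = 255 ≡ 19, then 19·55 = 1045 ≡ 42. So 55^49 ≡ 42 (mod 59).
Hence φ⁻¹(55) = 42.

42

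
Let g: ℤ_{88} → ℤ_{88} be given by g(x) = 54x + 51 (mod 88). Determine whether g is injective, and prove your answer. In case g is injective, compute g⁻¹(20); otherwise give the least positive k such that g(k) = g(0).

Recall that injectivity means: for all u, v in the domain, g(u) = g(v) implies u = v.
We have gcd(54, 88) = 2 > 1. Taking u = 0 and v = 44: g(0) = 51 and g(44) = 54·44 + 51 = 2427 ≡ 51 (mod 88).
So g(0) = g(44) while 0 ≠ 44, therefore g is not injective.
Since g is not injective, we find the least positive k with g(k) = g(0): this means 54k ≡ 0 (mod 88), i.e. 88 ∣ 54k. Since gcd(54, 88) = 2, dividing through by 2 this holds exactly when 44 ∣ 27k, and as gcd(27, 44) = 1, exactly when 44 ∣ k.
The smallest positive such k is 44.

44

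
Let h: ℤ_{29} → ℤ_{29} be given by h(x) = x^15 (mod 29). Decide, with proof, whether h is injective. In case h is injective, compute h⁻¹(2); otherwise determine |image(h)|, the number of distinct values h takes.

27

Since 29 is prime, the nonzero elements of ℤ_{29} form a cyclic group of order 28.
As gcd(15, 28) = 1, raising to the 15th power is a bijection on this group: if s^15 ≡ t^15 then (st^{−1})^15 = 1, and the only element of order dividing gcd(15, 28) = 1 is 1, so s = t.
With h(0) = 0 this makes h injective on all of ℤ_{29}, hence bijective (finite equal-size domain and codomain). In particular h is injective.
Since h is injective, we find the preimage of 2. The inverse of x ↦ x^15 on (ℤ_{29})^× is x ↦ x^15, because 15·15 = 225 = 8·28 + 1 ≡ 1 (mod 28) and x^{28} = 1 for x ≠ 0 (Fermat). So h⁻¹(2) = 2^15 mod 29.
Repeated squaring mod 29: 2^1 ≡ 2, 2^2 ≡ 2² = 4, 2^4 ≡ 4² = 16, 2^8 ≡ 16² = 256 ≡ 24. Since 15 = 8 + 4 + 2 + 1, 2^15 ≡ 24·16·4·2: 24·16 = 384 ≡ 7, then 7·4 = 28, then 28·2 = 56 ≡ 27. So 2^15 ≡ 27 (mod 29).
Hence h⁻¹(2) = 27.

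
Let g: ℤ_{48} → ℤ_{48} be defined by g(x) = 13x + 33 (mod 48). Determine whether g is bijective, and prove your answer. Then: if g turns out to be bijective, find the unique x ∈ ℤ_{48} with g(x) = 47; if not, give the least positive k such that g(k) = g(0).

38

Suppose g(u) = g(v) in ℤ_{48}. Then 13u + 33 ≡ 13v + 33 (mod 48), therefore 13(u − v) ≡ 0 (mod 48).
Since gcd(13, 48) = 1, 13 is invertible modulo 48, thus u − v ≡ 0 (mod 48), i.e. u = v.
We now compute 13⁻¹ mod 48 explicitly. Euclid's algorithm: 48 = 3·13 + 9, 13 = 1·9 + 4, 9 = 2·4 + 1; back-substituting gives 1 = 37·13 − 10·48, so 13⁻¹ ≡ 37 (mod 48).
Then y ↦ 37(y − 33) is a two-sided inverse to g, so every y ∈ ℤ_{48} has a preimage.
So g is bijective.
Since g is bijective, we find g⁻¹(47): we need 13x ≡ 47 − 33 ≡ 14 (mod 48). Using 13⁻¹ = 37: x ≡ 37·14 = 518 = 10·48 + 38, so x = 38.
Check: g(38) = 13·38 + 33 = 527 = 10·48 + 47 ≡ 47 (mod 48).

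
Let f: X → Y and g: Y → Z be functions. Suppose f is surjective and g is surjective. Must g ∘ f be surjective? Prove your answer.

Let c ∈ Z. Since g is surjective, there is b ∈ Y with g(b) = c. Since f is surjective, there is a ∈ X with f(a) = b.
Then (g ∘ f)(a) = g(b) = c. Hence g ∘ f is surjective.

surjective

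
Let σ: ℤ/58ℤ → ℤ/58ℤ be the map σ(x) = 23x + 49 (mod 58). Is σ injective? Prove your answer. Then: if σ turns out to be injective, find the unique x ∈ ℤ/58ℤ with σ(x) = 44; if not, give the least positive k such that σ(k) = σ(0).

25

Suppose σ(x_1) = σ(x_2) in ℤ/58ℤ. Then 23x_1 + 49 ≡ 23x_2 + 49 (mod 58), hence 23(x_1 − x_2) ≡ 0 (mod 58).
Since gcd(23, 58) = 1, 23 is invertible modulo 58, therefore x_1 − x_2 ≡ 0 (mod 58), i.e. x_1 = x_2.
Therefore σ is injective.
We now compute 23⁻¹ mod 58 explicitly. Euclid's algorithm: 58 = 2·23 + 12, 23 = 1·12 + 11, 12 = 1·11 + 1; back-substituting gives 1 = 53·23 − 21·58, so 23⁻¹ ≡ 53 (mod 58).
Since σ is injective, we compute σ⁻¹(44): solve 23x + 49 ≡ 44 (mod 58), i.e. 23x ≡ 53 (mod 58).
Multiplying by 23⁻¹ = 53 gives x ≡ 53·53 = 2809 = 48·58 + 25 ≡ 25 (mod 58).
Check: σ(25) = 23·25 + 49 = 624 = 10·58 + 44 ≡ 44 (mod 58).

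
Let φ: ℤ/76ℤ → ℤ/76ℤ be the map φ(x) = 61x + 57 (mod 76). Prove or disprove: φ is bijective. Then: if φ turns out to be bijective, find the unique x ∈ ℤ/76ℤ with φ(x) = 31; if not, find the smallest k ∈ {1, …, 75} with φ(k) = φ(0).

Recall: φ is injective when φ(x_1) = φ(x_2) forces x_1 = x_2.
Suppose φ(x_1) = φ(x_2) in ℤ/76ℤ. Then 61x_1 + 57 ≡ 61x_2 + 57 (mod 76), hence 61(x_1 − x_2) ≡ 0 (mod 76).
Since gcd(61, 76) = 1, 61 is invertible modulo 76, therefore x_1 − x_2 ≡ 0 (mod 76), i.e. x_1 = x_2.
We now compute 61⁻¹ mod 76 explicitly. Euclid's algorithm: 76 = 1·61 + 15, 61 = 4·15 + 1; back-substituting gives 1 = 5·61 − 4·76, so 61⁻¹ ≡ 5 (mod 76).
For any y ∈ ℤ/76ℤ, x = 5(y − 57) mod 76 satisfies φ(x) = 61·5(y − 57) + 57 ≡ y (since 61·5 ≡ 1 mod 76). So every y has a preimage.
Therefore φ is bijective.
Since φ is bijective, we find φ⁻¹(31): we need 61x ≡ 31 − 57 ≡ 50 (mod 76). Using 61⁻¹ = 5: x ≡ 5·50 = 250 = 3·76 + 22, so x = 22.
Check: φ(22) = 61·22 + 57 = 1399 = 18·76 + 31 ≡ 31 (mod 76).

22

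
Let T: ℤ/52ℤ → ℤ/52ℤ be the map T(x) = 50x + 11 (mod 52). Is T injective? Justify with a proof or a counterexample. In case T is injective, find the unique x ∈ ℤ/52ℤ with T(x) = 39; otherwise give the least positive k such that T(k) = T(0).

26

By definition, T is injective when T(a) = T(b) forces a = b.
We have gcd(50, 52) = 2 > 1. Taking a = 0 and b = 26: T(0) = 11 and T(26) = 50·26 + 11 = 1311 ≡ 11 (mod 52).
So T(0) = T(26) while 0 ≠ 26, so T is not injective.
Since T is not injective, we find the least positive k with T(k) = T(0): this means 50k ≡ 0 (mod 52), i.e. 52 ∣ 50k. Since gcd(50, 52) = 2, dividing through by 2 this holds exactly when 26 ∣ 25k, and as gcd(25, 26) = 1, exactly when 26 ∣ k.
The smallest positive such k is 26.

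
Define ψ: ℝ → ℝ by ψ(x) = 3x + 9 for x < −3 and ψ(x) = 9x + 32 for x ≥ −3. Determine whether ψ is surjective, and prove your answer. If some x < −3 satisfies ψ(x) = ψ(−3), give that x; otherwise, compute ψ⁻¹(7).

Both pieces are strictly increasing (slopes 3 and 9), so each is injective on its own interval.
The left piece maps (−∞, −3) onto (−∞, 0); the right piece maps [−3, ∞) onto [5, ∞).
The union (−∞, 0) ∪ [5, ∞) omits the interval between 0 and 5; in particular 0 has no preimage. So ψ is not surjective.
Because the two images are disjoint, no x < −3 has ψ(x) = ψ(−3), so we compute ψ⁻¹(7): 7 lies in [5, ∞), so solve 9x + 32 = 7: x = (7 − 32)/9 = −25/9.

-25/9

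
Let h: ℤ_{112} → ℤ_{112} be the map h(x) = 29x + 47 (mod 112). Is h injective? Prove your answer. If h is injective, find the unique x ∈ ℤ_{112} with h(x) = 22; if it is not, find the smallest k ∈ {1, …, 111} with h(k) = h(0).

3

Recall: injectivity means: for all s, t in the domain, h(s) = h(t) implies s = t.
Suppose h(s) = h(t) in ℤ_{112}. Then 29s + 47 ≡ 29t + 47 (mod 112), therefore 29(s − t) ≡ 0 (mod 112).
Since gcd(29, 112) = 1, 29 is invertible modulo 112, so s − t ≡ 0 (mod 112), i.e. s = t.
Thus h is injective.
We now compute 29⁻¹ mod 112 explicitly. Euclid's algorithm: 112 = 3·29 + 25, 29 = 1·25 + 4, 25 = 6·4 + 1; back-substituting gives 1 = 85·29 − 22·112, so 29⁻¹ ≡ 85 (mod 112).
Since h is injective, we compute h⁻¹(22): solve 29x + 47 ≡ 22 (mod 112), i.e. 29x ≡ 87 (mod 112).
Multiplying by 29⁻¹ = 85 gives x ≡ 85·87 = 7395 = 66·112 + 3 ≡ 3 (mod 112).
Check: h(3) = 29·3 + 47 = 134 = 1·112 + 22 ≡ 22 (mod 112).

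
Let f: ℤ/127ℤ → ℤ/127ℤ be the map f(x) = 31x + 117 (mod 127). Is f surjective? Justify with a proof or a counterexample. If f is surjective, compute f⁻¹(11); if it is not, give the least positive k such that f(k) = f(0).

Since gcd(31, 127) = 1, 31 is invertible modulo 127. Euclid's algorithm: 127 = 4·31 + 3, 31 = 10·3 + 1; back-substituting gives 1 = 41·31 − 10·127, so 31⁻¹ ≡ 41 (mod 127).
Then y ↦ 41(y − 117) is a two-sided inverse to f, so every y ∈ ℤ/127ℤ has a preimage.
Thus f is surjective.
Since f is surjective, we find f⁻¹(11): we need 31x ≡ 11 − 117 ≡ 21 (mod 127). Using 31⁻¹ = 41: x ≡ 41·21 = 861 = 6·127 + 99, so x = 99.
Check: f(99) = 31·99 + 117 = 3186 = 25·127 + 11 ≡ 11 (mod 127).

99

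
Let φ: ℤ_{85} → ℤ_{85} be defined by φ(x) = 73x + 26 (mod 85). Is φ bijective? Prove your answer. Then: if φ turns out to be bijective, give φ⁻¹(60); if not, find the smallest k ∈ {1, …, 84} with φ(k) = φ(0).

68

Suppose φ(x_1) = φ(x_2) in ℤ_{85}. Then 73x_1 + 26 ≡ 73x_2 + 26 (mod 85), thus 73(x_1 − x_2) ≡ 0 (mod 85).
Since gcd(73, 85) = 1, 73 is invertible modulo 85, so x_1 − x_2 ≡ 0 (mod 85), i.e. x_1 = x_2.
We now compute 73⁻¹ mod 85 explicitly. Euclid's algorithm: 85 = 1·73 + 12, 73 = 6·12 + 1; back-substituting gives 1 = 7·73 − 6·85, so 73⁻¹ ≡ 7 (mod 85).
For any y ∈ ℤ_{85}, x = 7(y − 26) mod 85 satisfies φ(x) = 73·7(y − 26) + 26 ≡ y (since 73·7 ≡ 1 mod 85). So every y has a preimage.
Therefore φ is bijective.
Since φ is bijective, we find φ⁻¹(60): we need 73x ≡ 60 − 26 ≡ 34 (mod 85). Using 73⁻¹ = 7: x ≡ 7·34 = 238 = 2·85 + 68, so x = 68.
Check: φ(68) = 73·68 + 26 = 4990 = 58·85 + 60 ≡ 60 (mod 85).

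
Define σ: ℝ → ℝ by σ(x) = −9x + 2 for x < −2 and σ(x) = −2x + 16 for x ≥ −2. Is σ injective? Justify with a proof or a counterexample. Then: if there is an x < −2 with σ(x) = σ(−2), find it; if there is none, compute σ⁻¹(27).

-25/9

Both pieces are strictly decreasing (slopes −9 and −2), so each is injective on its own interval.
The left piece maps (−∞, −2) onto (20, ∞); the right piece maps [−2, ∞) onto (−∞, 20].
These images are disjoint, so no value is attained by both pieces. Therefore σ is injective.
Because the two images are disjoint, no x < −2 has σ(x) = σ(−2), so we compute σ⁻¹(27): 27 lies in (20, ∞), so solve −9x + 2 = 27: x = (27 − 2)/(−9) = −25/9.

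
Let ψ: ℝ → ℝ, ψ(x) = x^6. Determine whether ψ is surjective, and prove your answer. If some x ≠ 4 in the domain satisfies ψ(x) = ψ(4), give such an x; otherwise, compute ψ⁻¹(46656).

-4

Since 6 is even, x^6 ≥ 0 for all x ∈ ℝ, so −1 ∈ ℝ has no preimage. So ψ is not surjective.
For the follow-up, such an x exists: taking x = −4 ∈ ℝ gives ψ(−4) = 4096 = ψ(4) with −4 ≠ 4.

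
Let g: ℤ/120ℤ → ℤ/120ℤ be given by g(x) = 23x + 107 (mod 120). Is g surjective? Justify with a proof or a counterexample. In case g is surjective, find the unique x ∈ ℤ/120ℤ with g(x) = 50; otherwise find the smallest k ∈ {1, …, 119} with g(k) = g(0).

Recall: surjectivity means every element of the codomain has a preimage under g.
Since gcd(23, 120) = 1, 23 is invertible modulo 120. Euclid's algorithm: 120 = 5·23 + 5, 23 = 4·5 + 3, 5 = 1·3 + 2, 3 = 1·2 + 1; back-substituting gives 1 = 47·23 − 9·120, so 23⁻¹ ≡ 47 (mod 120).
For any y ∈ ℤ/120ℤ, x = 47(y − 107) mod 120 satisfies g(x) = 23·47(y − 107) + 107 ≡ y (since 23·47 ≡ 1 mod 120). So every y has a preimage.
So g is surjective.
Since g is surjective, we compute g⁻¹(50): solve 23x + 107 ≡ 50 (mod 120), i.e. 23x ≡ 63 (mod 120).
Multiplying by 23⁻¹ = 47 gives x ≡ 47·63 = 2961 = 24·120 + 81 ≡ 81 (mod 120).
Check: g(81) = 23·81 + 107 = 1970 = 16·120 + 50 ≡ 50 (mod 120).

81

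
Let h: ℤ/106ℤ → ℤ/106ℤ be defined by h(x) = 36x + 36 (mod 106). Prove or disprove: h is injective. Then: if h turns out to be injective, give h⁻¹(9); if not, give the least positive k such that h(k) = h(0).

We have gcd(36, 106) = 2 > 1. Taking x_1 = 0 and x_2 = 53: h(0) = 36 and h(53) = 36·53 + 36 = 1944 ≡ 36 (mod 106).
So h(0) = h(53) while 0 ≠ 53, therefore h is not injective.
Since h is not injective, we find the least positive k with h(k) = h(0): this means 36k ≡ 0 (mod 106), i.e. 106 ∣ 36k. Since gcd(36, 106) = 2, dividing through by 2 this holds exactly when 53 ∣ 18k, and as gcd(18, 53) = 1, exactly when 53 ∣ k.
The smallest positive such k is 53.

53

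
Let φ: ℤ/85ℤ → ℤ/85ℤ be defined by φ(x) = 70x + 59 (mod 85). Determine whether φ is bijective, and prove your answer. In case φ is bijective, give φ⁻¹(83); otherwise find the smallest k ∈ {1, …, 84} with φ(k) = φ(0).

We have gcd(70, 85) = 5 > 1. Taking x_1 = 0 and x_2 = 17: φ(0) = 59 and φ(17) = 70·17 + 59 = 1249 ≡ 59 (mod 85).
So φ(0) = φ(17) while 0 ≠ 17, therefore φ is not injective, hence not bijective.
Since φ is not bijective, we find the least positive k with φ(k) = φ(0): this means 70k ≡ 0 (mod 85), i.e. 85 ∣ 70k. Since gcd(70, 85) = 5, dividing through by 5 this holds exactly when 17 ∣ 14k, and as gcd(14, 17) = 1, exactly when 17 ∣ k.
The smallest positive such k is 17.

17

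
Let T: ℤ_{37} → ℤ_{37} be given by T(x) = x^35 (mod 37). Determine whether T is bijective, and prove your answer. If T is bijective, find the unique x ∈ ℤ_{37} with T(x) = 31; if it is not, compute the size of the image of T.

6

Since 37 is prime, the nonzero elements of ℤ_{37} form a cyclic group of order 36.
As gcd(35, 36) = 1, raising to the 35th power is a bijection on this group: if x_1^35 ≡ x_2^35 then (x_1x_2^{−1})^35 = 1, and the only element of order dividing gcd(35, 36) = 1 is 1, so x_1 = x_2.
With T(0) = 0 this makes T injective on all of ℤ_{37}, hence bijective (finite equal-size domain and codomain). In particular T is bijective.
Since T is bijective, we find the preimage of 31. The inverse of x ↦ x^35 on (ℤ_{37})^× is x ↦ x^35, because 35·35 = 1225 = 34·36 + 1 ≡ 1 (mod 36) and x^{36} = 1 for x ≠ 0 (Fermat). So T⁻¹(31) = 31^35 mod 37.
Repeated squaring mod 37: 31^1 ≡ 31, 31^2 ≡ 31² = 961 ≡ 36, 31^4 ≡ 36² = 1296 ≡ 1, 31^8 ≡ 1² = 1, 31^16 ≡ 1² = 1, 31^32 ≡ 1² = 1. Since 35 = 32 + 2 + 1, 31^35 ≡ 1·36·31: 1·36 = 36, then 36·31 = 1116 ≡ 6. So 31^35 ≡ 6 (mod 37).
Hence T⁻¹(31) = 6.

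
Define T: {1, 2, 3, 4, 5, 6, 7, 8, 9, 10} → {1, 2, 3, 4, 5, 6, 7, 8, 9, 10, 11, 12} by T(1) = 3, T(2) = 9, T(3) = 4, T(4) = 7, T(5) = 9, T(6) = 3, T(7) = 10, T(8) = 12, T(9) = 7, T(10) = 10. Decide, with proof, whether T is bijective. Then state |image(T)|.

T(2) = 9 = T(5) with 2 ≠ 5, so T is not injective, hence not bijective.
The image of T is {3, 4, 7, 9, 10, 12}, which has 6 elements.

6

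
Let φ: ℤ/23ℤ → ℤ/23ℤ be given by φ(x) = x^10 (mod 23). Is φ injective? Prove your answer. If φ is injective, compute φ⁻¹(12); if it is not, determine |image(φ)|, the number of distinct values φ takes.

φ(11): Repeated squaring mod 23: 11^1 ≡ 11, 11^2 ≡ 11² = 121 ≡ 6, 11^4 ≡ 6² = 36 ≡ 13, 11^8 ≡ 13² = 169 ≡ 8. Since 10 = 8 + 2, 11^10 ≡ 8·6: 8·6 = 48 ≡ 2. So 11^10 ≡ 2 (mod 23).
φ(12): Repeated squaring mod 23: 12^1 ≡ 12, 12^2 ≡ 12² = 144 ≡ 6, 12^4 ≡ 6² = 36 ≡ 13, 12^8 ≡ 13² = 169 ≡ 8. Since 10 = 8 + 2, 12^10 ≡ 8·6: 8·6 = 48 ≡ 2. So 12^10 ≡ 2 (mod 23).
So φ(11) = φ(12) = 2 while 11 ≠ 12, hence φ is not injective.
Since φ is not injective, we determine |image(φ)|. Computing x^10 mod 23 for each x (by repeated squaring, reducing mod 23 at every step), the values φ(0), φ(1), …, φ(22) are: 0, 1, 12, 8, 6, 9, 4, 13, 3, 18, 16, 2, 2, 16, 18, 3, 13, 4, 9, 6, 8, 12, 1.
The distinct values are {0, 1, 2, 3, 4, 6, 8, 9, 12, 13, 16, 18}; there are 12 of them.

12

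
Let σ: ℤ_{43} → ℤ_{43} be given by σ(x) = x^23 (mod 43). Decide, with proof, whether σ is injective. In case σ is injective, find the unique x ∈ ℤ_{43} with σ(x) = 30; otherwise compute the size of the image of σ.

Since 43 is prime, the nonzero elements of ℤ_{43} form a cyclic group of order 42.
As gcd(23, 42) = 1, raising to the 23rd power is a bijection on this group: if a^23 ≡ b^23 then (ab^{−1})^23 = 1, and the only element of order dividing gcd(23, 42) = 1 is 1, so a = b.
With σ(0) = 0 this makes σ injective on all of ℤ_{43}, hence bijective (finite equal-size domain and codomain). In particular σ is injective.
Since σ is injective, we find the preimage of 30. The inverse of x ↦ x^23 on (ℤ_{43})^× is x ↦ x^11, because 23·11 = 253 = 6·42 + 1 ≡ 1 (mod 42) and x^{42} = 1 for x ≠ 0 (Fermat). So σ⁻¹(30) = 30^11 mod 43.
Repeated squaring mod 43: 30^1 ≡ 30, 30^2 ≡ 30² = 900 ≡ 40, 30^4 ≡ 40² = 1600 ≡ 9, 30^8 ≡ 9² = 81 ≡ 38. Since 11 = 8 + 2 + 1, 30^11 ≡ 38·40·30: 38·40 = 1520 ≡ 15, then 15·30 = 450 ≡ 20. So 30^11 ≡ 20 (mod 43).
Hence σ⁻¹(30) = 20.

20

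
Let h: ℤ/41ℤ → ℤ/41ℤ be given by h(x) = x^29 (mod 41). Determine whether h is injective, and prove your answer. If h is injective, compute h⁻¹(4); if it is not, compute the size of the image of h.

Since 41 is prime, the nonzero elements of ℤ/41ℤ form a cyclic group of order 40.
As gcd(29, 40) = 1, raising to the 29th power is a bijection on this group: if x_1^29 ≡ x_2^29 then (x_1x_2^{−1})^29 = 1, and the only element of order dividing gcd(29, 40) = 1 is 1, so x_1 = x_2.
With h(0) = 0 this makes h injective on all of ℤ/41ℤ, hence bijective (finite equal-size domain and codomain). In particular h is injective.
Since h is injective, we find the preimage of 4. The inverse of x ↦ x^29 on (ℤ/41ℤ)^× is x ↦ x^29, because 29·29 = 841 = 21·40 + 1 ≡ 1 (mod 40) and x^{40} = 1 for x ≠ 0 (Fermat). So h⁻¹(4) = 4^29 mod 41.
Repeated squaring mod 41: 4^1 ≡ 4, 4^2 ≡ 4² = 16, 4^4 ≡ 16² = 256 ≡ 10, 4^8 ≡ 10² = 100 ≡ 18, 4^16 ≡ 18² = 324 ≡ 37. Since 29 = 16 + 8 + 4 + 1, 4^29 ≡ 37·18·10·4: 37·18 = 666 ≡ 10, then 10·10 = 100 ≡ 18, then 18·4 = 72 ≡ 31. So 4^29 ≡ 31 (mod 41).
Hence h⁻¹(4) = 31.

31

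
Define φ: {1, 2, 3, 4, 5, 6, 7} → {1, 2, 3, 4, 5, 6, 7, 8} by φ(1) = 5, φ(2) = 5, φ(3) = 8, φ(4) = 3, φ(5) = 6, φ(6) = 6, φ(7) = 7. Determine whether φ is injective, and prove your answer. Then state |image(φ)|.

φ(1) = 5 = φ(2) with 1 ≠ 2, so φ is not injective.
The image of φ is {3, 5, 6, 7, 8}, which has 5 elements.

5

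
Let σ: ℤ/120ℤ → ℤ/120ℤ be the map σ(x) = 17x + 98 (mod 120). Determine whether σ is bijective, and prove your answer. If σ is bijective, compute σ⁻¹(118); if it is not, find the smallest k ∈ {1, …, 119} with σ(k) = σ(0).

Recall: σ is injective when σ(u) = σ(v) forces u = v.
If σ(u) = σ(v), then 17u ≡ 17v (mod 120). Because gcd(17, 120) = 1, we may cancel 17 to get u ≡ v (mod 120).
We now compute 17⁻¹ mod 120 explicitly. Euclid's algorithm: 120 = 7·17 + 1; back-substituting gives 1 = 113·17 − 16·120, so 17⁻¹ ≡ 113 (mod 120).
For any y ∈ ℤ/120ℤ, x = 113(y − 98) mod 120 satisfies σ(x) = 17·113(y − 98) + 98 ≡ y (since 17·113 ≡ 1 mod 120). So every y has a preimage.
Therefore σ is bijective.
Since σ is bijective, we compute σ⁻¹(118): solve 17x + 98 ≡ 118 (mod 120), i.e. 17x ≡ 20 (mod 120).
Multiplying by 17⁻¹ = 113 gives x ≡ 113·20 = 2260 = 18·120 + 100 ≡ 100 (mod 120).
Check: σ(100) = 17·100 + 98 = 1798 = 14·120 + 118 ≡ 118 (mod 120).

100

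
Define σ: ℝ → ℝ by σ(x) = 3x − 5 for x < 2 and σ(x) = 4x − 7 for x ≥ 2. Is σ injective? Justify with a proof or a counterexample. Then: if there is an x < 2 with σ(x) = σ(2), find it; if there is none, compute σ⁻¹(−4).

1/3

Both pieces are strictly increasing (slopes 3 and 4), so each is injective on its own interval.
The left piece maps (−∞, 2) onto (−∞, 1); the right piece maps [2, ∞) onto [1, ∞).
These images are disjoint, so no value is attained by both pieces. Therefore σ is injective.
Because the two images are disjoint, no x < 2 has σ(x) = σ(2), so we compute σ⁻¹(−4): −4 lies in (−∞, 1), so solve 3x − 5 = −4: x = (−4 + 5)/3 = 1/3.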